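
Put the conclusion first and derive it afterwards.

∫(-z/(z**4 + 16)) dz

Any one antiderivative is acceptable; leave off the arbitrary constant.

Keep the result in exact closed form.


The answer is -atan(z**2/4)/8.
Step 1. Substitute u = z**2, turning ∫(-z/(z**4 + 16)) dz into ∫(-1/(2*(u**2 + 16))) du: now ∫(-1/(2*(u**2 + 16))) du.
Step 2. Evaluate the standard form: now -atan(u/4)/8.
Step 3. Substitute back u = z**2: now -atan(z**2/4)/8.
Answer: -atan(z**2/4)/8.


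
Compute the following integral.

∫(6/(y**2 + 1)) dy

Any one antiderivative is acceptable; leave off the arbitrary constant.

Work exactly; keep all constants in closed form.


Answer: 6*atan(y).


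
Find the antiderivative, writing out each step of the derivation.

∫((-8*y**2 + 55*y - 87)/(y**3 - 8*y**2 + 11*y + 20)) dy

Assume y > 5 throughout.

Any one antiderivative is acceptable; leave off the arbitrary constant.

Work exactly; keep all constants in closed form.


Step 1. Decompose ∫((-8*y**2 + 55*y - 87)/(y**3 - 8*y**2 + 11*y + 20)) dy by partial fractions, (-8*y**2 + 55*y - 87)/(y**3 - 8*y**2 + 11*y + 20) = -5/(y + 1) - 1/(y - 4) - 2/(y - 5): now ∫(-2/(y - 5)) dy + ∫(-1/(y - 4)) dy + ∫(-5/(y + 1)) dy.
Step 2. Evaluate the standard form [assuming y > 4]: now -log(y - 4) + ∫(-2/(y - 5)) dy + ∫(-5/(y + 1)) dy.
Step 3. Evaluate the standard form [assuming y > 5]: now -2*log(y - 5) - log(y - 4) + ∫(-5/(y + 1)) dy.
Step 4. Evaluate the standard form [assuming y > -1]: now -2*log(y - 5) - log(y - 4) - 5*log(y + 1).
Answer: -2*log(y - 5) - log(y - 4) - 5*log(y + 1).


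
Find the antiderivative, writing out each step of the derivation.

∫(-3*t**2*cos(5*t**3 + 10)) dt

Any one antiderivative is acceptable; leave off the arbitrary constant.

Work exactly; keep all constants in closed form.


Step 1. Substitute u = t**3 + 2, turning ∫(-3*t**2*cos(5*t**3 + 10)) dt into ∫(-cos(5*u)) du: now ∫(-cos(5*u)) du.
Step 2. Evaluate the standard form: now -sin(5*u)/5.
Step 3. Substitute back u = t**3 + 2: now -sin(5*t**3 + 10)/5.
Answer: -sin(5*t**3 + 10)/5.


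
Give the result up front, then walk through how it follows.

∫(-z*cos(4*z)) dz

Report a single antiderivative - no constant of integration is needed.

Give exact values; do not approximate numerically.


The answer is -z*sin(4*z)/4 - cos(4*z)/16.
Step 1. Integrate ∫(-z*cos(4*z)) dz by parts with u = z, dv = (-cos(4*z)) dz, so v = -sin(4*z)/4: now -z*sin(4*z)/4 + ∫(sin(4*z)/4) dz.
Step 2. Evaluate the standard form: now -z*sin(4*z)/4 - cos(4*z)/16.
Answer: -z*sin(4*z)/4 - cos(4*z)/16.


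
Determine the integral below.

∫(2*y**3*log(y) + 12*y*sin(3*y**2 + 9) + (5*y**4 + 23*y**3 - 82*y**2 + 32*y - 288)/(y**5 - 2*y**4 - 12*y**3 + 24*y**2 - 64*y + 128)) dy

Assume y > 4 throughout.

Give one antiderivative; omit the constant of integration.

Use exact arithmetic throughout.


Answer: y**4*log(y)/2 - y**4/8 + 4*log(y - 4) + 3*log(y - 2) - 2*log(y + 4) - 2*cos(3*y**2 + 9) + 3*atan(y/2)/2.


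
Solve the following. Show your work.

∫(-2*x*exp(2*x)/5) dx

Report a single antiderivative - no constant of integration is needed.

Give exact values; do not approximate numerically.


Step 1. Integrate ∫(-2*x*exp(2*x)/5) dx by parts with u = x, dv = (-2*exp(2*x)/5) dx, so v = -exp(2*x)/5: now -x*exp(2*x)/5 + ∫(exp(2*x)/5) dx.
Step 2. Evaluate the standard form: now -x*exp(2*x)/5 + exp(2*x)/10.
Answer: -x*exp(2*x)/5 + exp(2*x)/10.


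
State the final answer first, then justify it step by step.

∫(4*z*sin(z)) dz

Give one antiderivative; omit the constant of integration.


The answer is -4*z*cos(z) + 4*sin(z).
Step 1. Integrate ∫(4*z*sin(z)) dz by parts with u = z, dv = (4*sin(z)) dz, so v = -4*cos(z): now -4*z*cos(z) + ∫(4*cos(z)) dz.
Step 2. Evaluate the standard form: now -4*z*cos(z) + 4*sin(z).
Answer: -4*z*cos(z) + 4*sin(z).


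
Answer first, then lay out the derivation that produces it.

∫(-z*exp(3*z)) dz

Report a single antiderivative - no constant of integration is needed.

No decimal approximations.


The answer is -z*exp(3*z)/3 + exp(3*z)/9.
Step 1. Integrate ∫(-z*exp(3*z)) dz by parts with u = z, dv = (-exp(3*z)) dz, so v = -exp(3*z)/3: now -z*exp(3*z)/3 + ∫(exp(3*z)/3) dz.
Step 2. Evaluate the standard form: now -z*exp(3*z)/3 + exp(3*z)/9.
Answer: -z*exp(3*z)/3 + exp(3*z)/9.


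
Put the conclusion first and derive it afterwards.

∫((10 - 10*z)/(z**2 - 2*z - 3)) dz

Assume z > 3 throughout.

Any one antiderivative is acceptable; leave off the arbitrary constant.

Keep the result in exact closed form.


The answer is -5*log(z - 3) - 5*log(z + 1).
Step 1. Decompose ∫((10 - 10*z)/(z**2 - 2*z - 3)) dz by partial fractions, (10 - 10*z)/(z**2 - 2*z - 3) = -5/(z + 1) - 5/(z - 3): now ∫(-5/(z - 3)) dz + ∫(-5/(z + 1)) dz.
Step 2. Evaluate the standard form [assuming z > 3]: now -5*log(z - 3) + ∫(-5/(z + 1)) dz.
Step 3. Evaluate the standard form [assuming z > -1]: now -5*log(z - 3) - 5*log(z + 1).
Answer: -5*log(z - 3) - 5*log(z + 1).


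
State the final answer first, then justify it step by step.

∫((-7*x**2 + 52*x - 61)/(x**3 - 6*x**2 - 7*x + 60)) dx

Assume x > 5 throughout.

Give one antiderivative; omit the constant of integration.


The answer is 3*log(x - 5) - 5*log(x - 4) - 5*log(x + 3).
Step 1. Decompose ∫((-7*x**2 + 52*x - 61)/(x**3 - 6*x**2 - 7*x + 60)) dx by partial fractions, (-7*x**2 + 52*x - 61)/(x**3 - 6*x**2 - 7*x + 60) = -5/(x + 3) - 5/(x - 4) + 3/(x - 5): now ∫(3/(x - 5)) dx + ∫(-5/(x - 4)) dx + ∫(-5/(x + 3)) dx.
Step 2. Evaluate the standard form [assuming x > -3]: now -5*log(x + 3) + ∫(3/(x - 5)) dx + ∫(-5/(x - 4)) dx.
Step 3. Evaluate the standard form [assuming x > 5]: now 3*log(x - 5) - 5*log(x + 3) + ∫(-5/(x - 4)) dx.
Step 4. Evaluate the standard form [assuming x > 4]: now 3*log(x - 5) - 5*log(x - 4) - 5*log(x + 3).
Answer: 3*log(x - 5) - 5*log(x - 4) - 5*log(x + 3).


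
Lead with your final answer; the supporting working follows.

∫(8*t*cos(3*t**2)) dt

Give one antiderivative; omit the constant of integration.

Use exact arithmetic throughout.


The answer is 4*sin(3*t**2)/3.
Step 1. Substitute u = t**2, turning ∫(8*t*cos(3*t**2)) dt into ∫(4*cos(3*u)) du: now ∫(4*cos(3*u)) du.
Step 2. Evaluate the standard form: now 4*sin(3*u)/3.
Step 3. Substitute back u = t**2: now 4*sin(3*t**2)/3.
Answer: 4*sin(3*t**2)/3.


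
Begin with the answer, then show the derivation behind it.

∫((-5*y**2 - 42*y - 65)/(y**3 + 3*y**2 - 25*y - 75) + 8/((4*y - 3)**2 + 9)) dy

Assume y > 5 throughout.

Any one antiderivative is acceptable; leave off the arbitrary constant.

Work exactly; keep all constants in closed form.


The answer is -5*log(y - 5) - log(y + 3) + log(y + 5) + 2*atan(4*y/3 - 1)/3.
Step 1. Rewrite: now ∫((-5*y**2 - 42*y - 65)/(y**3 + 3*y**2 - 25*y - 75)) dy + ∫(8/((4*y - 3)**2 + 9)) dy.
Step 2. Substitute u = 4*y - 3, turning ∫(8/((4*y - 3)**2 + 9)) dy into ∫(2/(u**2 + 9)) du: now ∫((-5*y**2 - 42*y - 65)/(y**3 + 3*y**2 - 25*y - 75)) dy + ∫(2/(u**2 + 9)) du.
Step 3. Evaluate the standard form: now 2*atan(u/3)/3 + ∫((-5*y**2 - 42*y - 65)/(y**3 + 3*y**2 - 25*y - 75)) dy.
Step 4. Substitute back u = 4*y - 3: now 2*atan(4*y/3 - 1)/3 + ∫((-5*y**2 - 42*y - 65)/(y**3 + 3*y**2 - 25*y - 75)) dy.
Step 5. Decompose ∫((-5*y**2 - 42*y - 65)/(y**3 + 3*y**2 - 25*y - 75)) dy by partial fractions, (-5*y**2 - 42*y - 65)/(y**3 + 3*y**2 - 25*y - 75) = 1/(y + 5) - 1/(y + 3) - 5/(y - 5): now 2*atan(4*y/3 - 1)/3 + ∫(-5/(y - 5)) dy + ∫(-1/(y + 3)) dy + ∫(1/(y + 5)) dy.
Step 6. Evaluate the standard form [assuming y > -3]: now -log(y + 3) + 2*atan(4*y/3 - 1)/3 + ∫(-5/(y - 5)) dy + ∫(1/(y + 5)) dy.
Step 7. Evaluate the standard form [assuming y > 5]: now -5*log(y - 5) - log(y + 3) + 2*atan(4*y/3 - 1)/3 + ∫(1/(y + 5)) dy.
Step 8. Evaluate the standard form [assuming y > -5]: now -5*log(y - 5) - log(y + 3) + log(y + 5) + 2*atan(4*y/3 - 1)/3.
Answer: -5*log(y - 5) - log(y + 3) + log(y + 5) + 2*atan(4*y/3 - 1)/3.


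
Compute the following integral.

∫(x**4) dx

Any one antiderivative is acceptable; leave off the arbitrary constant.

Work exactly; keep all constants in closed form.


Answer: x**5/5.


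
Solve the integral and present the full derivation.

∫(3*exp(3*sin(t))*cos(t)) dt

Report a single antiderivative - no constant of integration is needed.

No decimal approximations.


Step 1. Substitute u = sin(t), turning ∫(3*exp(3*sin(t))*cos(t)) dt into ∫(3*exp(3*u)) du: now ∫(3*exp(3*u)) du.
Step 2. Evaluate the standard form: now exp(3*u).
Step 3. Substitute back u = sin(t): now exp(3*sin(t)).
Answer: exp(3*sin(t)).


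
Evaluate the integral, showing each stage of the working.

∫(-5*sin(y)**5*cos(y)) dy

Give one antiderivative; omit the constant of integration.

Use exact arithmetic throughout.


Step 1. Substitute u = sin(y), turning ∫(-5*sin(y)**5*cos(y)) dy into ∫(-5*u**5) du: now ∫(-5*u**5) du.
Step 2. Evaluate the standard form: now -5*u**6/6.
Step 3. Substitute back u = sin(y): now -5*sin(y)**6/6.
Answer: -5*sin(y)**6/6.


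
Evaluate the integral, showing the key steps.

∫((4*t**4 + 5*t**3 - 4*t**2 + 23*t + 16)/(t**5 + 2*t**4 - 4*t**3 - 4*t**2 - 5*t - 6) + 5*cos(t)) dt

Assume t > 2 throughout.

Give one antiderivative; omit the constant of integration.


Step 1. Rewrite: now ∫((4*t**4 + 5*t**3 - 4*t**2 + 23*t + 16)/(t**5 + 2*t**4 - 4*t**3 - 4*t**2 - 5*t - 6)) dt + ∫(5*cos(t)) dt.
Step 2. Evaluate the standard form: now 5*sin(t) + ∫((4*t**4 + 5*t**3 - 4*t**2 + 23*t + 16)/(t**5 + 2*t**4 - 4*t**3 - 4*t**2 - 5*t - 6)) dt.
Step 3. Decompose ∫((4*t**4 + 5*t**3 - 4*t**2 + 23*t + 16)/(t**5 + 2*t**4 - 4*t**3 - 4*t**2 - 5*t - 6)) dt by partial fractions, (4*t**4 + 5*t**3 - 4*t**2 + 23*t + 16)/(t**5 + 2*t**4 - 4*t**3 - 4*t**2 - 5*t - 6) = -3/(t**2 + 1) + 1/(t + 3) + 1/(t + 1) + 2/(t - 2): now 5*sin(t) + ∫(2/(t - 2)) dt + ∫(1/(t + 1)) dt + ∫(1/(t + 3)) dt + ∫(-3/(t**2 + 1)) dt.
Step 4. Evaluate the standard form [assuming t > -3]: now log(t + 3) + 5*sin(t) + ∫(2/(t - 2)) dt + ∫(1/(t + 1)) dt + ∫(-3/(t**2 + 1)) dt.
Step 5. Evaluate the standard form [assuming t > 2]: now 2*log(t - 2) + log(t + 3) + 5*sin(t) + ∫(1/(t + 1)) dt + ∫(-3/(t**2 + 1)) dt.
Step 6. Evaluate the standard form [assuming t > -1]: now 2*log(t - 2) + log(t + 1) + log(t + 3) + 5*sin(t) + ∫(-3/(t**2 + 1)) dt.
Step 7. Evaluate the standard form: now 2*log(t - 2) + log(t + 1) + log(t + 3) + 5*sin(t) - 3*atan(t).
Answer: 2*log(t - 2) + log(t + 1) + log(t + 3) + 5*sin(t) - 3*atan(t).


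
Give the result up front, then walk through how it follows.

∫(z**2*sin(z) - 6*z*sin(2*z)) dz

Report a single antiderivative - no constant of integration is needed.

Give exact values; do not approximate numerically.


The answer is -z**2*cos(z) + 2*z*sin(z) + 3*z*cos(2*z) - 3*sin(2*z)/2 + 2*cos(z).
Step 1. Rewrite: now ∫(-6*z*sin(2*z)) dz + ∫(z**2*sin(z)) dz.
Step 2. Integrate ∫(-6*z*sin(2*z)) dz by parts with u = z, dv = (-6*sin(2*z)) dz, so v = 3*cos(2*z): now 3*z*cos(2*z) + ∫(z**2*sin(z)) dz + ∫(-3*cos(2*z)) dz.
Step 3. Evaluate the standard form: now 3*z*cos(2*z) - 3*sin(2*z)/2 + ∫(z**2*sin(z)) dz.
Step 4. Integrate ∫(z**2*sin(z)) dz by parts with u = z**2, dv = (sin(z)) dz, so v = -cos(z): now -z**2*cos(z) + 3*z*cos(2*z) - 3*sin(2*z)/2 + ∫(2*z*cos(z)) dz.
Step 5. Integrate ∫(2*z*cos(z)) dz by parts with u = z, dv = (2*cos(z)) dz, so v = 2*sin(z): now -z**2*cos(z) + 2*z*sin(z) + 3*z*cos(2*z) - 3*sin(2*z)/2 + ∫(-2*sin(z)) dz.
Step 6. Evaluate the standard form: now -z**2*cos(z) + 2*z*sin(z) + 3*z*cos(2*z) - 3*sin(2*z)/2 + 2*cos(z).
Answer: -z**2*cos(z) + 2*z*sin(z) + 3*z*cos(2*z) - 3*sin(2*z)/2 + 2*cos(z).


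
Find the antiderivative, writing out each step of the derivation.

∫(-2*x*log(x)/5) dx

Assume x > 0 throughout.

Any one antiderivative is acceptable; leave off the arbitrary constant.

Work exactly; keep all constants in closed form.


Step 1. Integrate ∫(-2*x*log(x)/5) dx by parts with u = log(x), dv = (-2*x/5) dx, so v = -x**2/5 [assuming x > 0]: now -x**2*log(x)/5 + ∫(x/5) dx.
Step 2. Evaluate the standard form: now -x**2*log(x)/5 + x**2/10.
Answer: -x**2*log(x)/5 + x**2/10.


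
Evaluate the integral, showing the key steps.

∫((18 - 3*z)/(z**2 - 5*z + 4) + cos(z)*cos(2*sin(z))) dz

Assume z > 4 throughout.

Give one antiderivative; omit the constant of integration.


Step 1. Rewrite: now ∫((18 - 3*z)/(z**2 - 5*z + 4)) dz + ∫(cos(z)*cos(2*sin(z))) dz.
Step 2. Decompose ∫((18 - 3*z)/(z**2 - 5*z + 4)) dz by partial fractions, (18 - 3*z)/(z**2 - 5*z + 4) = -5/(z - 1) + 2/(z - 4): now ∫(cos(z)*cos(2*sin(z))) dz + ∫(2/(z - 4)) dz + ∫(-5/(z - 1)) dz.
Step 3. Evaluate the standard form [assuming z > 4]: now 2*log(z - 4) + ∫(cos(z)*cos(2*sin(z))) dz + ∫(-5/(z - 1)) dz.
Step 4. Evaluate the standard form [assuming z > 1]: now 2*log(z - 4) - 5*log(z - 1) + ∫(cos(z)*cos(2*sin(z))) dz.
Step 5. Substitute u = sin(z), turning ∫(cos(z)*cos(2*sin(z))) dz into ∫(cos(2*u)) du: now 2*log(z - 4) - 5*log(z - 1) + ∫(cos(2*u)) du.
Step 6. Evaluate the standard form: now 2*log(z - 4) - 5*log(z - 1) + sin(2*u)/2.
Step 7. Substitute back u = sin(z): now 2*log(z - 4) - 5*log(z - 1) + sin(2*sin(z))/2.
Answer: 2*log(z - 4) - 5*log(z - 1) + sin(2*sin(z))/2.


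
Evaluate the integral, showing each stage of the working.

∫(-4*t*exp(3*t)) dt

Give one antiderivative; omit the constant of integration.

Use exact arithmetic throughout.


Step 1. Integrate ∫(-4*t*exp(3*t)) dt by parts with u = t, dv = (-4*exp(3*t)) dt, so v = -4*exp(3*t)/3: now -4*t*exp(3*t)/3 + ∫(4*exp(3*t)/3) dt.
Step 2. Evaluate the standard form: now -4*t*exp(3*t)/3 + 4*exp(3*t)/9.
Answer: -4*t*exp(3*t)/3 + 4*exp(3*t)/9.


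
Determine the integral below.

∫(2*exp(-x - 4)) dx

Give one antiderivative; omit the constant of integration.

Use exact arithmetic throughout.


Answer: -2*exp(-x - 4).


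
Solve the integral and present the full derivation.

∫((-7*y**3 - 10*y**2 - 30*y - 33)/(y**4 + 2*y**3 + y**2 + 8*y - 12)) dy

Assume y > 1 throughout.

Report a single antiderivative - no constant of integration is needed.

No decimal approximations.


Step 1. Decompose ∫((-7*y**3 - 10*y**2 - 30*y - 33)/(y**4 + 2*y**3 + y**2 + 8*y - 12)) dy by partial fractions, (-7*y**3 - 10*y**2 - 30*y - 33)/(y**4 + 2*y**3 + y**2 + 8*y - 12) = -1/(y**2 + 4) - 3/(y + 3) - 4/(y - 1): now ∫(-4/(y - 1)) dy + ∫(-3/(y + 3)) dy + ∫(-1/(y**2 + 4)) dy.
Step 2. Evaluate the standard form [assuming y > -3]: now -3*log(y + 3) + ∫(-4/(y - 1)) dy + ∫(-1/(y**2 + 4)) dy.
Step 3. Evaluate the standard form [assuming y > 1]: now -4*log(y - 1) - 3*log(y + 3) + ∫(-1/(y**2 + 4)) dy.
Step 4. Evaluate the standard form: now -4*log(y - 1) - 3*log(y + 3) - atan(y/2)/2.
Answer: -4*log(y - 1) - 3*log(y + 3) - atan(y/2)/2.


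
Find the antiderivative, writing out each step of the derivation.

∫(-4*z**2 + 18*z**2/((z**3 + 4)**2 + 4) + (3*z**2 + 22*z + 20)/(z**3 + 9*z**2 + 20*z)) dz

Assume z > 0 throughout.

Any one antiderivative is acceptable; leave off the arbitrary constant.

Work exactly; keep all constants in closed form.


Step 1. Rewrite: now ∫(-4*z**2) dz + ∫(18*z**2/((z**3 + 4)**2 + 4)) dz + ∫((3*z**2 + 22*z + 20)/(z**3 + 9*z**2 + 20*z)) dz.
Step 2. Evaluate the standard form: now -4*z**3/3 + ∫(18*z**2/((z**3 + 4)**2 + 4)) dz + ∫((3*z**2 + 22*z + 20)/(z**3 + 9*z**2 + 20*z)) dz.
Step 3. Decompose ∫((3*z**2 + 22*z + 20)/(z**3 + 9*z**2 + 20*z)) dz by partial fractions, (3*z**2 + 22*z + 20)/(z**3 + 9*z**2 + 20*z) = -3/(z + 5) + 5/(z + 4) + 1/z: now -4*z**3/3 + ∫(1/z) dz + ∫(18*z**2/((z**3 + 4)**2 + 4)) dz + ∫(5/(z + 4)) dz + ∫(-3/(z + 5)) dz.
Step 4. Evaluate the standard form [assuming z > 0]: now -4*z**3/3 + log(z) + ∫(18*z**2/((z**3 + 4)**2 + 4)) dz + ∫(5/(z + 4)) dz + ∫(-3/(z + 5)) dz.
Step 5. Evaluate the standard form [assuming z > -5]: now -4*z**3/3 + log(z) - 3*log(z + 5) + ∫(18*z**2/((z**3 + 4)**2 + 4)) dz + ∫(5/(z + 4)) dz.
Step 6. Evaluate the standard form [assuming z > -4]: now -4*z**3/3 + log(z) + 5*log(z + 4) - 3*log(z + 5) + ∫(18*z**2/((z**3 + 4)**2 + 4)) dz.
Step 7. Substitute u = z**3 + 4, turning ∫(18*z**2/((z**3 + 4)**2 + 4)) dz into ∫(6/(u**2 + 4)) du: now -4*z**3/3 + log(z) + 5*log(z + 4) - 3*log(z + 5) + ∫(6/(u**2 + 4)) du.
Step 8. Evaluate the standard form: now -4*z**3/3 + log(z) + 5*log(z + 4) - 3*log(z + 5) + 3*atan(u/2).
Step 9. Substitute back u = z**3 + 4: now -4*z**3/3 + log(z) + 5*log(z + 4) - 3*log(z + 5) + 3*atan(z**3/2 + 2).
Answer: -4*z**3/3 + log(z) + 5*log(z + 4) - 3*log(z + 5) + 3*atan(z**3/2 + 2).


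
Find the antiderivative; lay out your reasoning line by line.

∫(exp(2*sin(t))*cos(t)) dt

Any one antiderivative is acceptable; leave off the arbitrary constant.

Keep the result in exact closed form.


Step 1. Substitute u = sin(t), turning ∫(exp(2*sin(t))*cos(t)) dt into ∫(exp(2*u)) du: now ∫(exp(2*u)) du.
Step 2. Evaluate the standard form: now exp(2*u)/2.
Step 3. Substitute back u = sin(t): now exp(2*sin(t))/2.
Answer: exp(2*sin(t))/2.


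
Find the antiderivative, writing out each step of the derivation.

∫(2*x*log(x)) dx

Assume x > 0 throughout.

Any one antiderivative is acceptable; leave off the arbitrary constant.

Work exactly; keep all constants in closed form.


Step 1. Integrate ∫(2*x*log(x)) dx by parts with u = log(x), dv = (2*x) dx, so v = x**2 [assuming x > 0]: now x**2*log(x) + ∫(-x) dx.
Step 2. Evaluate the standard form: now x**2*log(x) - x**2/2.
Answer: x**2*log(x) - x**2/2.


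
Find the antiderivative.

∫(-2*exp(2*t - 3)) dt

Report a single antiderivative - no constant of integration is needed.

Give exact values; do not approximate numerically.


Answer: -exp(2*t - 3).


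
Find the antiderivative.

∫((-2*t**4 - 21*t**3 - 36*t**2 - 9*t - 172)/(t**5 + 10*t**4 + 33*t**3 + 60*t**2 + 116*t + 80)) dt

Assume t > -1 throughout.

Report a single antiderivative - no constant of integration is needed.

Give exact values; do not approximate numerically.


Answer: -3*log(t + 1) - 2*log(t + 4) + 3*log(t + 5) + 3*atan(t/2)/2.


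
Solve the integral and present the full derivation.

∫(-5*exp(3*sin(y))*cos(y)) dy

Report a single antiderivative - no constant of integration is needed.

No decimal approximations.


Step 1. Substitute u = sin(y), turning ∫(-5*exp(3*sin(y))*cos(y)) dy into ∫(-5*exp(3*u)) du: now ∫(-5*exp(3*u)) du.
Step 2. Evaluate the standard form: now -5*exp(3*u)/3.
Step 3. Substitute back u = sin(y): now -5*exp(3*sin(y))/3.
Answer: -5*exp(3*sin(y))/3.


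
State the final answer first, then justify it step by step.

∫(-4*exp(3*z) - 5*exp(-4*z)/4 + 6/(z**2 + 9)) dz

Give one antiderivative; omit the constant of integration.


The answer is -4*exp(3*z)/3 + 2*atan(z/3) + 5*exp(-4*z)/16.
Step 1. Rewrite: now ∫(6/(z**2 + 9)) dz + ∫(-5*exp(-4*z)/4) dz + ∫(-4*exp(3*z)) dz.
Step 2. Evaluate the standard form: now -4*exp(3*z)/3 + ∫(6/(z**2 + 9)) dz + ∫(-5*exp(-4*z)/4) dz.
Step 3. Evaluate the standard form: now -4*exp(3*z)/3 + 2*atan(z/3) + ∫(-5*exp(-4*z)/4) dz.
Step 4. Evaluate the standard form: now -4*exp(3*z)/3 + 2*atan(z/3) + 5*exp(-4*z)/16.
Answer: -4*exp(3*z)/3 + 2*atan(z/3) + 5*exp(-4*z)/16.


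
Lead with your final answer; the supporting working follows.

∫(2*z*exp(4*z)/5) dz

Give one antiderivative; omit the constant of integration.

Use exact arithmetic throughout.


The answer is z*exp(4*z)/10 - exp(4*z)/40.
Step 1. Integrate ∫(2*z*exp(4*z)/5) dz by parts with u = z, dv = (2*exp(4*z)/5) dz, so v = exp(4*z)/10: now z*exp(4*z)/10 + ∫(-exp(4*z)/10) dz.
Step 2. Evaluate the standard form: now z*exp(4*z)/10 - exp(4*z)/40.
Answer: z*exp(4*z)/10 - exp(4*z)/40.


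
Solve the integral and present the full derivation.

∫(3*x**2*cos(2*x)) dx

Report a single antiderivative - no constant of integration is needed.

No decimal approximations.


Step 1. Integrate ∫(3*x**2*cos(2*x)) dx by parts with u = x**2, dv = (3*cos(2*x)) dx, so v = 3*sin(2*x)/2: now 3*x**2*sin(2*x)/2 + ∫(-3*x*sin(2*x)) dx.
Step 2. Integrate ∫(-3*x*sin(2*x)) dx by parts with u = x, dv = (-3*sin(2*x)) dx, so v = 3*cos(2*x)/2: now 3*x**2*sin(2*x)/2 + 3*x*cos(2*x)/2 + ∫(-3*cos(2*x)/2) dx.
Step 3. Evaluate the standard form: now 3*x**2*sin(2*x)/2 + 3*x*cos(2*x)/2 - 3*sin(2*x)/4.
Answer: 3*x**2*sin(2*x)/2 + 3*x*cos(2*x)/2 - 3*sin(2*x)/4.


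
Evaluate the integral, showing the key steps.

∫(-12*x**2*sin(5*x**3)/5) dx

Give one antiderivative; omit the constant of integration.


Step 1. Substitute u = x**3, turning ∫(-12*x**2*sin(5*x**3)/5) dx into ∫(-4*sin(5*u)/5) du: now ∫(-4*sin(5*u)/5) du.
Step 2. Evaluate the standard form: now 4*cos(5*u)/25.
Step 3. Substitute back u = x**3: now 4*cos(5*x**3)/25.
Answer: 4*cos(5*x**3)/25.


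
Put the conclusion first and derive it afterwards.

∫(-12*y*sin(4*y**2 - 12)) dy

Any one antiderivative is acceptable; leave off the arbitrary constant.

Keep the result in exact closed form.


The answer is 3*cos(4*y**2 - 12)/2.
Step 1. Substitute u = y**2 - 3, turning ∫(-12*y*sin(4*y**2 - 12)) dy into ∫(-6*sin(4*u)) du: now ∫(-6*sin(4*u)) du.
Step 2. Evaluate the standard form: now 3*cos(4*u)/2.
Step 3. Substitute back u = y**2 - 3: now 3*cos(4*y**2 - 12)/2.
Answer: 3*cos(4*y**2 - 12)/2.


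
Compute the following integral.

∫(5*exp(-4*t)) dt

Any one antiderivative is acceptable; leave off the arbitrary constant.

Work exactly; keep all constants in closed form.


Answer: -5*exp(-4*t)/4.


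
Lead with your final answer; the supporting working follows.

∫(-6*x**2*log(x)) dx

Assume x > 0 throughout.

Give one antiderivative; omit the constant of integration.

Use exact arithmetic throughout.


The answer is -2*x**3*log(x) + 2*x**3/3.
Step 1. Integrate ∫(-6*x**2*log(x)) dx by parts with u = log(x), dv = (-6*x**2) dx, so v = -2*x**3 [assuming x > 0]: now -2*x**3*log(x) + ∫(2*x**2) dx.
Step 2. Evaluate the standard form: now -2*x**3*log(x) + 2*x**3/3.
Answer: -2*x**3*log(x) + 2*x**3/3.


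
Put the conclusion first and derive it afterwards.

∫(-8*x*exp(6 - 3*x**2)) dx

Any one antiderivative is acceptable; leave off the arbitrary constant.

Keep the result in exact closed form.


The answer is 4*exp(6 - 3*x**2)/3.
Step 1. Substitute u = x**2 - 2, turning ∫(-8*x*exp(6 - 3*x**2)) dx into ∫(-4*exp(-3*u)) du: now ∫(-4*exp(-3*u)) du.
Step 2. Evaluate the standard form: now 4*exp(-3*u)/3.
Step 3. Substitute back u = x**2 - 2: now 4*exp(6 - 3*x**2)/3.
Answer: 4*exp(6 - 3*x**2)/3.


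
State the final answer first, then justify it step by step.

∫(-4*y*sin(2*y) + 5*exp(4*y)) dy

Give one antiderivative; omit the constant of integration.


The answer is 2*y*cos(2*y) + 5*exp(4*y)/4 - sin(2*y).
Step 1. Rewrite: now ∫(-4*y*sin(2*y)) dy + ∫(5*exp(4*y)) dy.
Step 2. Integrate ∫(-4*y*sin(2*y)) dy by parts with u = y, dv = (-4*sin(2*y)) dy, so v = 2*cos(2*y): now 2*y*cos(2*y) + ∫(5*exp(4*y)) dy + ∫(-2*cos(2*y)) dy.
Step 3. Evaluate the standard form: now 2*y*cos(2*y) - sin(2*y) + ∫(5*exp(4*y)) dy.
Step 4. Evaluate the standard form: now 2*y*cos(2*y) + 5*exp(4*y)/4 - sin(2*y).
Answer: 2*y*cos(2*y) + 5*exp(4*y)/4 - sin(2*y).


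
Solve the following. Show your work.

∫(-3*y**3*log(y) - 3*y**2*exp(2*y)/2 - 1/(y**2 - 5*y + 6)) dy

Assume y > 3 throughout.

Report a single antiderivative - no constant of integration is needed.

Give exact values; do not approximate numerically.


Step 1. Rewrite: now ∫(-3*y**2*exp(2*y)/2) dy + ∫(-3*y**3*log(y)) dy + ∫(-1/(y**2 - 5*y + 6)) dy.
Step 2. Decompose ∫(-1/(y**2 - 5*y + 6)) dy by partial fractions, -1/(y**2 - 5*y + 6) = 1/(y - 2) - 1/(y - 3): now ∫(-3*y**2*exp(2*y)/2) dy + ∫(-3*y**3*log(y)) dy + ∫(-1/(y - 3)) dy + ∫(1/(y - 2)) dy.
Step 3. Evaluate the standard form [assuming y > 3]: now -log(y - 3) + ∫(-3*y**2*exp(2*y)/2) dy + ∫(-3*y**3*log(y)) dy + ∫(1/(y - 2)) dy.
Step 4. Evaluate the standard form [assuming y > 2]: now -log(y - 3) + log(y - 2) + ∫(-3*y**2*exp(2*y)/2) dy + ∫(-3*y**3*log(y)) dy.
Step 5. Integrate ∫(-3*y**3*log(y)) dy by parts with u = log(y), dv = (-3*y**3) dy, so v = -3*y**4/4 [assuming y > 0]: now -3*y**4*log(y)/4 - log(y - 3) + log(y - 2) + ∫(3*y**3/4) dy + ∫(-3*y**2*exp(2*y)/2) dy.
Step 6. Evaluate the standard form: now -3*y**4*log(y)/4 + 3*y**4/16 - log(y - 3) + log(y - 2) + ∫(-3*y**2*exp(2*y)/2) dy.
Step 7. Integrate ∫(-3*y**2*exp(2*y)/2) dy by parts with u = y**2, dv = (-3*exp(2*y)/2) dy, so v = -3*exp(2*y)/4: now -3*y**4*log(y)/4 + 3*y**4/16 - 3*y**2*exp(2*y)/4 - log(y - 3) + log(y - 2) + ∫(3*y*exp(2*y)/2) dy.
Step 8. Integrate ∫(3*y*exp(2*y)/2) dy by parts with u = y, dv = (3*exp(2*y)/2) dy, so v = 3*exp(2*y)/4: now -3*y**4*log(y)/4 + 3*y**4/16 - 3*y**2*exp(2*y)/4 + 3*y*exp(2*y)/4 - log(y - 3) + log(y - 2) + ∫(-3*exp(2*y)/4) dy.
Step 9. Evaluate the standard form: now -3*y**4*log(y)/4 + 3*y**4/16 - 3*y**2*exp(2*y)/4 + 3*y*exp(2*y)/4 - 3*exp(2*y)/8 - log(y - 3) + log(y - 2).
Answer: -3*y**4*log(y)/4 + 3*y**4/16 - 3*y**2*exp(2*y)/4 + 3*y*exp(2*y)/4 - 3*exp(2*y)/8 - log(y - 3) + log(y - 2).


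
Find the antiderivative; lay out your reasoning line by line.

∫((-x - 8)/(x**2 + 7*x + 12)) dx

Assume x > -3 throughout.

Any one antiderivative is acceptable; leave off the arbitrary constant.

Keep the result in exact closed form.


Step 1. Decompose ∫((-x - 8)/(x**2 + 7*x + 12)) dx by partial fractions, (-x - 8)/(x**2 + 7*x + 12) = 4/(x + 4) - 5/(x + 3): now ∫(-5/(x + 3)) dx + ∫(4/(x + 4)) dx.
Step 2. Evaluate the standard form [assuming x > -3]: now -5*log(x + 3) + ∫(4/(x + 4)) dx.
Step 3. Evaluate the standard form [assuming x > -4]: now -5*log(x + 3) + 4*log(x + 4).
Answer: -5*log(x + 3) + 4*log(x + 4).


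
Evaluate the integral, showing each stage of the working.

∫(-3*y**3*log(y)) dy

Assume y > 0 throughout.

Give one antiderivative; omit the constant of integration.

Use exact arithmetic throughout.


Step 1. Integrate ∫(-3*y**3*log(y)) dy by parts with u = log(y), dv = (-3*y**3) dy, so v = -3*y**4/4 [assuming y > 0]: now -3*y**4*log(y)/4 + ∫(3*y**3/4) dy.
Step 2. Evaluate the standard form: now -3*y**4*log(y)/4 + 3*y**4/16.
Answer: -3*y**4*log(y)/4 + 3*y**4/16.


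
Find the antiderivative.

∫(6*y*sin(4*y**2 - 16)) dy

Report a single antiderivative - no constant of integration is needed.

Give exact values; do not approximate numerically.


Answer: -3*cos(4*y**2 - 16)/4.


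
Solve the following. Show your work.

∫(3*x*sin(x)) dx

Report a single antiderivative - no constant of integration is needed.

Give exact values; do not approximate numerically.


Step 1. Integrate ∫(3*x*sin(x)) dx by parts with u = x, dv = (3*sin(x)) dx, so v = -3*cos(x): now -3*x*cos(x) + ∫(3*cos(x)) dx.
Step 2. Evaluate the standard form: now -3*x*cos(x) + 3*sin(x).
Answer: -3*x*cos(x) + 3*sin(x).


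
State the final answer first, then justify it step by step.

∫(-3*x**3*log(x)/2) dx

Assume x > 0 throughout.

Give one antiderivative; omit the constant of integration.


The answer is -3*x**4*log(x)/8 + 3*x**4/32.
Step 1. Integrate ∫(-3*x**3*log(x)/2) dx by parts with u = log(x), dv = (-3*x**3/2) dx, so v = -3*x**4/8 [assuming x > 0]: now -3*x**4*log(x)/8 + ∫(3*x**3/8) dx.
Step 2. Evaluate the standard form: now -3*x**4*log(x)/8 + 3*x**4/32.
Answer: -3*x**4*log(x)/8 + 3*x**4/32.


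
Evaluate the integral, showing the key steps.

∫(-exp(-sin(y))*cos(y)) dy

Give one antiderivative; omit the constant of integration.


Step 1. Substitute u = sin(y), turning ∫(-exp(-sin(y))*cos(y)) dy into ∫(-exp(-u)) du: now ∫(-exp(-u)) du.
Step 2. Evaluate the standard form: now exp(-u).
Step 3. Substitute back u = sin(y): now exp(-sin(y)).
Answer: exp(-sin(y)).


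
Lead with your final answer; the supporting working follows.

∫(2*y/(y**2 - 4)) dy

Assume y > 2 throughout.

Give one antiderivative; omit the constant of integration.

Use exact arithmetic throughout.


The answer is log(y - 2) + log(y + 2).
Step 1. Decompose ∫(2*y/(y**2 - 4)) dy by partial fractions, 2*y/(y**2 - 4) = 1/(y + 2) + 1/(y - 2): now ∫(1/(y - 2)) dy + ∫(1/(y + 2)) dy.
Step 2. Evaluate the standard form [assuming y > -2]: now log(y + 2) + ∫(1/(y - 2)) dy.
Step 3. Evaluate the standard form [assuming y > 2]: now log(y - 2) + log(y + 2).
Answer: log(y - 2) + log(y + 2).


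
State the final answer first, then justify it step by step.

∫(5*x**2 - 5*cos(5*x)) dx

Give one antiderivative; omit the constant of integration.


The answer is 5*x**3/3 - sin(5*x).
Step 1. Rewrite: now ∫(5*x**2) dx + ∫(-5*cos(5*x)) dx.
Step 2. Evaluate the standard form: now 5*x**3/3 + ∫(-5*cos(5*x)) dx.
Step 3. Evaluate the standard form: now 5*x**3/3 - sin(5*x).
Answer: 5*x**3/3 - sin(5*x).


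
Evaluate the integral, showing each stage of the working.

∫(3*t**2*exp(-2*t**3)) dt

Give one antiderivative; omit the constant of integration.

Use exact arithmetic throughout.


Step 1. Substitute u = t**3, turning ∫(3*t**2*exp(-2*t**3)) dt into ∫(exp(-2*u)) du: now ∫(exp(-2*u)) du.
Step 2. Evaluate the standard form: now -exp(-2*u)/2.
Step 3. Substitute back u = t**3: now -exp(-2*t**3)/2.
Answer: -exp(-2*t**3)/2.


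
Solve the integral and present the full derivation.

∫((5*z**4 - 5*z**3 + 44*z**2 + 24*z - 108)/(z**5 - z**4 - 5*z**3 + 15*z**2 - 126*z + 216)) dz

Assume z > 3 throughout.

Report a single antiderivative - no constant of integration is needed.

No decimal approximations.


Step 1. Decompose ∫((5*z**4 - 5*z**3 + 44*z**2 + 24*z - 108)/(z**5 - z**4 - 5*z**3 + 15*z**2 - 126*z + 216)) dz by partial fractions, (5*z**4 - 5*z**3 + 44*z**2 + 24*z - 108)/(z**5 - z**4 - 5*z**3 + 15*z**2 - 126*z + 216) = -3/(z**2 + 9) + 2/(z + 4) - 2/(z - 2) + 5/(z - 3): now ∫(5/(z - 3)) dz + ∫(-2/(z - 2)) dz + ∫(2/(z + 4)) dz + ∫(-3/(z**2 + 9)) dz.
Step 2. Evaluate the standard form [assuming z > -4]: now 2*log(z + 4) + ∫(5/(z - 3)) dz + ∫(-2/(z - 2)) dz + ∫(-3/(z**2 + 9)) dz.
Step 3. Evaluate the standard form [assuming z > 2]: now -2*log(z - 2) + 2*log(z + 4) + ∫(5/(z - 3)) dz + ∫(-3/(z**2 + 9)) dz.
Step 4. Evaluate the standard form [assuming z > 3]: now 5*log(z - 3) - 2*log(z - 2) + 2*log(z + 4) + ∫(-3/(z**2 + 9)) dz.
Step 5. Evaluate the standard form: now 5*log(z - 3) - 2*log(z - 2) + 2*log(z + 4) - atan(z/3).
Answer: 5*log(z - 3) - 2*log(z - 2) + 2*log(z + 4) - atan(z/3).


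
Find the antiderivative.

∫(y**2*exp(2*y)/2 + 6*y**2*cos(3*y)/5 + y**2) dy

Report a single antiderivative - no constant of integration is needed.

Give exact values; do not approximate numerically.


Answer: y**3/3 + y**2*exp(2*y)/4 + 2*y**2*sin(3*y)/5 - y*exp(2*y)/4 + 4*y*cos(3*y)/15 + exp(2*y)/8 - 4*sin(3*y)/45.


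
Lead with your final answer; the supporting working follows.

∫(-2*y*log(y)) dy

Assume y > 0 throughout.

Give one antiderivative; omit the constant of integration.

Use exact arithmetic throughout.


The answer is -y**2*log(y) + y**2/2.
Step 1. Integrate ∫(-2*y*log(y)) dy by parts with u = log(y), dv = (-2*y) dy, so v = -y**2 [assuming y > 0]: now -y**2*log(y) + ∫(y) dy.
Step 2. Evaluate the standard form: now -y**2*log(y) + y**2/2.
Answer: -y**2*log(y) + y**2/2.


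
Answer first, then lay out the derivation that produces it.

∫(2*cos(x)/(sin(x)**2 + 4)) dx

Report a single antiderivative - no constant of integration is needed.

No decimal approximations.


The answer is atan(sin(x)/2).
Step 1. Substitute u = sin(x), turning ∫(2*cos(x)/(sin(x)**2 + 4)) dx into ∫(2/(u**2 + 4)) du: now ∫(2/(u**2 + 4)) du.
Step 2. Evaluate the standard form: now atan(u/2).
Step 3. Substitute back u = sin(x): now atan(sin(x)/2).
Answer: atan(sin(x)/2).


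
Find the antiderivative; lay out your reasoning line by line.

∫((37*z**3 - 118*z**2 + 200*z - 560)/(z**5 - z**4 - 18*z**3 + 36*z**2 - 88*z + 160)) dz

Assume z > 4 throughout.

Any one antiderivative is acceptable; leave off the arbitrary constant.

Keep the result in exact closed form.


Step 1. Decompose ∫((37*z**3 - 118*z**2 + 200*z - 560)/(z**5 - z**4 - 18*z**3 + 36*z**2 - 88*z + 160)) dz by partial fractions, (37*z**3 - 118*z**2 + 200*z - 560)/(z**5 - z**4 - 18*z**3 + 36*z**2 - 88*z + 160) = -2/(z**2 + 4) - 5/(z + 5) + 3/(z - 2) + 2/(z - 4): now ∫(2/(z - 4)) dz + ∫(3/(z - 2)) dz + ∫(-5/(z + 5)) dz + ∫(-2/(z**2 + 4)) dz.
Step 2. Evaluate the standard form [assuming z > 2]: now 3*log(z - 2) + ∫(2/(z - 4)) dz + ∫(-5/(z + 5)) dz + ∫(-2/(z**2 + 4)) dz.
Step 3. Evaluate the standard form [assuming z > 4]: now 2*log(z - 4) + 3*log(z - 2) + ∫(-5/(z + 5)) dz + ∫(-2/(z**2 + 4)) dz.
Step 4. Evaluate the standard form [assuming z > -5]: now 2*log(z - 4) + 3*log(z - 2) - 5*log(z + 5) + ∫(-2/(z**2 + 4)) dz.
Step 5. Evaluate the standard form: now 2*log(z - 4) + 3*log(z - 2) - 5*log(z + 5) - atan(z/2).
Answer: 2*log(z - 4) + 3*log(z - 2) - 5*log(z + 5) - atan(z/2).


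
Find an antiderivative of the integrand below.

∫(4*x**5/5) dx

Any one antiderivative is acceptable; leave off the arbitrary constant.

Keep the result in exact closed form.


Answer: 2*x**6/15.


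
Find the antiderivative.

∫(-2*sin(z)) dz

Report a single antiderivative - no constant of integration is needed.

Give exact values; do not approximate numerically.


Answer: 2*cos(z).


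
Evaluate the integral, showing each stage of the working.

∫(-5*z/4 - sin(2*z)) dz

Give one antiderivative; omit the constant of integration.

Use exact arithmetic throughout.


Step 1. Rewrite: now ∫(-5*z/4) dz + ∫(-sin(2*z)) dz.
Step 2. Evaluate the standard form: now cos(2*z)/2 + ∫(-5*z/4) dz.
Step 3. Evaluate the standard form: now -5*z**2/8 + cos(2*z)/2.
Answer: -5*z**2/8 + cos(2*z)/2.


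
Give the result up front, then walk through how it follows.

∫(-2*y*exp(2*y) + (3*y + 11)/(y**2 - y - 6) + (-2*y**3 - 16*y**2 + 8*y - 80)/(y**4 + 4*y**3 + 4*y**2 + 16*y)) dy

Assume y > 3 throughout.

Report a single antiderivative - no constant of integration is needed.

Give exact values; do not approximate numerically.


The answer is -y*exp(2*y) + exp(2*y)/2 - 5*log(y) + 4*log(y - 3) - log(y + 2) + 3*log(y + 4) + 2*atan(y/2).
Step 1. Rewrite: now ∫(-2*y*exp(2*y)) dy + ∫((3*y + 11)/(y**2 - y - 6)) dy + ∫((-2*y**3 - 16*y**2 + 8*y - 80)/(y**4 + 4*y**3 + 4*y**2 + 16*y)) dy.
Step 2. Decompose ∫((3*y + 11)/(y**2 - y - 6)) dy by partial fractions, (3*y + 11)/(y**2 - y - 6) = -1/(y + 2) + 4/(y - 3): now ∫(-2*y*exp(2*y)) dy + ∫((-2*y**3 - 16*y**2 + 8*y - 80)/(y**4 + 4*y**3 + 4*y**2 + 16*y)) dy + ∫(4/(y - 3)) dy + ∫(-1/(y + 2)) dy.
Step 3. Evaluate the standard form [assuming y > -2]: now -log(y + 2) + ∫(-2*y*exp(2*y)) dy + ∫((-2*y**3 - 16*y**2 + 8*y - 80)/(y**4 + 4*y**3 + 4*y**2 + 16*y)) dy + ∫(4/(y - 3)) dy.
Step 4. Evaluate the standard form [assuming y > 3]: now 4*log(y - 3) - log(y + 2) + ∫(-2*y*exp(2*y)) dy + ∫((-2*y**3 - 16*y**2 + 8*y - 80)/(y**4 + 4*y**3 + 4*y**2 + 16*y)) dy.
Step 5. Decompose ∫((-2*y**3 - 16*y**2 + 8*y - 80)/(y**4 + 4*y**3 + 4*y**2 + 16*y)) dy by partial fractions, (-2*y**3 - 16*y**2 + 8*y - 80)/(y**4 + 4*y**3 + 4*y**2 + 16*y) = 4/(y**2 + 4) + 3/(y + 4) - 5/y: now 4*log(y - 3) - log(y + 2) + ∫(-5/y) dy + ∫(-2*y*exp(2*y)) dy + ∫(3/(y + 4)) dy + ∫(4/(y**2 + 4)) dy.
Step 6. Evaluate the standard form [assuming y > -4]: now 4*log(y - 3) - log(y + 2) + 3*log(y + 4) + ∫(-5/y) dy + ∫(-2*y*exp(2*y)) dy + ∫(4/(y**2 + 4)) dy.
Step 7. Evaluate the standard form [assuming y > 0]: now -5*log(y) + 4*log(y - 3) - log(y + 2) + 3*log(y + 4) + ∫(-2*y*exp(2*y)) dy + ∫(4/(y**2 + 4)) dy.
Step 8. Evaluate the standard form: now -5*log(y) + 4*log(y - 3) - log(y + 2) + 3*log(y + 4) + 2*atan(y/2) + ∫(-2*y*exp(2*y)) dy.
Step 9. Integrate ∫(-2*y*exp(2*y)) dy by parts with u = y, dv = (-2*exp(2*y)) dy, so v = -exp(2*y): now -y*exp(2*y) - 5*log(y) + 4*log(y - 3) - log(y + 2) + 3*log(y + 4) + 2*atan(y/2) + ∫(exp(2*y)) dy.
Step 10. Evaluate the standard form: now -y*exp(2*y) + exp(2*y)/2 - 5*log(y) + 4*log(y - 3) - log(y + 2) + 3*log(y + 4) + 2*atan(y/2).
Answer: -y*exp(2*y) + exp(2*y)/2 - 5*log(y) + 4*log(y - 3) - log(y + 2) + 3*log(y + 4) + 2*atan(y/2).


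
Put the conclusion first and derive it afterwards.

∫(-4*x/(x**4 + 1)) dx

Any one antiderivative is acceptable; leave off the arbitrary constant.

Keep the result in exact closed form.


The answer is -2*atan(x**2).
Step 1. Substitute u = x**2, turning ∫(-4*x/(x**4 + 1)) dx into ∫(-2/(u**2 + 1)) du: now ∫(-2/(u**2 + 1)) du.
Step 2. Evaluate the standard form: now -2*atan(u).
Step 3. Substitute back u = x**2: now -2*atan(x**2).
Answer: -2*atan(x**2).


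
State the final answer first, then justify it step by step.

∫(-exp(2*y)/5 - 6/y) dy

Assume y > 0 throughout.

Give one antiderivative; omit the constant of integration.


The answer is -exp(2*y)/10 - 6*log(y).
Step 1. Rewrite: now ∫(-6/y) dy + ∫(-exp(2*y)/5) dy.
Step 2. Evaluate the standard form [assuming y > 0]: now -6*log(y) + ∫(-exp(2*y)/5) dy.
Step 3. Evaluate the standard form: now -exp(2*y)/10 - 6*log(y).
Answer: -exp(2*y)/10 - 6*log(y).


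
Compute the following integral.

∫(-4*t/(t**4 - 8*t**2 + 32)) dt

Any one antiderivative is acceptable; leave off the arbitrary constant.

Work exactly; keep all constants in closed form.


Answer: -atan(t**2/4 - 1)/2.


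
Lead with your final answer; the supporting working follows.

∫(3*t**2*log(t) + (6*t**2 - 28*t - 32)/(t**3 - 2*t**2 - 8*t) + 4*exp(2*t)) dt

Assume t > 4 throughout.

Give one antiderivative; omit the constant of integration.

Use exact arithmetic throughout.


The answer is t**3*log(t) - t**3/3 + 2*exp(2*t) + 4*log(t) - 2*log(t - 4) + 4*log(t + 2).
Step 1. Rewrite: now ∫(3*t**2*log(t)) dt + ∫((6*t**2 - 28*t - 32)/(t**3 - 2*t**2 - 8*t)) dt + ∫(4*exp(2*t)) dt.
Step 2. Decompose ∫((6*t**2 - 28*t - 32)/(t**3 - 2*t**2 - 8*t)) dt by partial fractions, (6*t**2 - 28*t - 32)/(t**3 - 2*t**2 - 8*t) = 4/(t + 2) - 2/(t - 4) + 4/t: now ∫(4/t) dt + ∫(3*t**2*log(t)) dt + ∫(-2/(t - 4)) dt + ∫(4/(t + 2)) dt + ∫(4*exp(2*t)) dt.
Step 3. Evaluate the standard form [assuming t > -2]: now 4*log(t + 2) + ∫(4/t) dt + ∫(3*t**2*log(t)) dt + ∫(-2/(t - 4)) dt + ∫(4*exp(2*t)) dt.
Step 4. Evaluate the standard form [assuming t > 0]: now 4*log(t) + 4*log(t + 2) + ∫(3*t**2*log(t)) dt + ∫(-2/(t - 4)) dt + ∫(4*exp(2*t)) dt.
Step 5. Evaluate the standard form [assuming t > 4]: now 4*log(t) - 2*log(t - 4) + 4*log(t + 2) + ∫(3*t**2*log(t)) dt + ∫(4*exp(2*t)) dt.
Step 6. Evaluate the standard form: now 2*exp(2*t) + 4*log(t) - 2*log(t - 4) + 4*log(t + 2) + ∫(3*t**2*log(t)) dt.
Step 7. Integrate ∫(3*t**2*log(t)) dt by parts with u = log(t), dv = (3*t**2) dt, so v = t**3 [assuming t > 0]: now t**3*log(t) + 2*exp(2*t) + 4*log(t) - 2*log(t - 4) + 4*log(t + 2) + ∫(-t**2) dt.
Step 8. Evaluate the standard form: now t**3*log(t) - t**3/3 + 2*exp(2*t) + 4*log(t) - 2*log(t - 4) + 4*log(t + 2).
Answer: t**3*log(t) - t**3/3 + 2*exp(2*t) + 4*log(t) - 2*log(t - 4) + 4*log(t + 2).


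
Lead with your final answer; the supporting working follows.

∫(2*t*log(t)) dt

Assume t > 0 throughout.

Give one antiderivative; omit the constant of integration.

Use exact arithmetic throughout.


The answer is t**2*log(t) - t**2/2.
Step 1. Integrate ∫(2*t*log(t)) dt by parts with u = log(t), dv = (2*t) dt, so v = t**2 [assuming t > 0]: now t**2*log(t) + ∫(-t) dt.
Step 2. Evaluate the standard form: now t**2*log(t) - t**2/2.
Answer: t**2*log(t) - t**2/2.


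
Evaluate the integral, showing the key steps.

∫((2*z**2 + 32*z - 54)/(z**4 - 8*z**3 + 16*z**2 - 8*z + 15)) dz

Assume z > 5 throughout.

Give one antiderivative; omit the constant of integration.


Step 1. Decompose ∫((2*z**2 + 32*z - 54)/(z**4 - 8*z**3 + 16*z**2 - 8*z + 15)) dz by partial fractions, (2*z**2 + 32*z - 54)/(z**4 - 8*z**3 + 16*z**2 - 8*z + 15) = -4/(z**2 + 1) - 3/(z - 3) + 3/(z - 5): now ∫(3/(z - 5)) dz + ∫(-3/(z - 3)) dz + ∫(-4/(z**2 + 1)) dz.
Step 2. Evaluate the standard form [assuming z > 5]: now 3*log(z - 5) + ∫(-3/(z - 3)) dz + ∫(-4/(z**2 + 1)) dz.
Step 3. Evaluate the standard form [assuming z > 3]: now 3*log(z - 5) - 3*log(z - 3) + ∫(-4/(z**2 + 1)) dz.
Step 4. Evaluate the standard form: now 3*log(z - 5) - 3*log(z - 3) - 4*atan(z).
Answer: 3*log(z - 5) - 3*log(z - 3) - 4*atan(z).
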